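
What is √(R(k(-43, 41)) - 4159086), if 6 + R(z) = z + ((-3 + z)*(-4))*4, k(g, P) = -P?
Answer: I*√4158429 ≈ 2039.2*I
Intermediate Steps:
R(z) = 42 - 15*z (R(z) = -6 + (z + ((-3 + z)*(-4))*4) = -6 + (z + (12 - 4*z)*4) = -6 + (z + (48 - 16*z)) = -6 + (48 - 15*z) = 42 - 15*z)
√(R(k(-43, 41)) - 4159086) = √((42 - (-15)*41) - 4159086) = √((42 - 15*(-41)) - 4159086) = √((42 + 615) - 4159086) = √(657 - 4159086) = √(-4158429) = I*√4158429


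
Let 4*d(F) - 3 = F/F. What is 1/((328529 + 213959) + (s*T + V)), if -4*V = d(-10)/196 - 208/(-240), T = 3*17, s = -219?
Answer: 11760/6248308877 ≈ 1.8821e-6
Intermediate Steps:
d(F) = 1 (d(F) = ¾ + (F/F)/4 = ¾ + (¼)*1 = ¾ + ¼ = 1)
T = 51
V = -2563/11760 (V = -(1/196 - 208/(-240))/4 = -(1*(1/196) - 208*(-1/240))/4 = -(1/196 + 13/15)/4 = -¼*2563/2940 = -2563/11760 ≈ -0.21794)
1/((328529 + 213959) + (s*T + V)) = 1/((328529 + 213959) + (-219*51 - 2563/11760)) = 1/(542488 + (-11169 - 2563/11760)) = 1/(542488 - 131350003/11760) = 1/(6248308877/11760) = 11760/6248308877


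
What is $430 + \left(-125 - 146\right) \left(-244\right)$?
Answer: $66554$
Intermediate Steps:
$430 + \left(-125 - 146\right) \left(-244\right) = 430 - -66124 = 430 + 66124 = 66554$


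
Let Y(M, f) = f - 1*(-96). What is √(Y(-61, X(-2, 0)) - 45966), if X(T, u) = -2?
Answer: 4*I*√2867 ≈ 214.18*I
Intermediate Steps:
Y(M, f) = 96 + f (Y(M, f) = f + 96 = 96 + f)
√(Y(-61, X(-2, 0)) - 45966) = √((96 - 2) - 45966) = √(94 - 45966) = √(-45872) = 4*I*√2867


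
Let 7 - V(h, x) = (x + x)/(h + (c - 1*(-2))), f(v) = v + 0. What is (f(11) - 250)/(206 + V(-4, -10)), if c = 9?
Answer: -1673/1511 ≈ -1.1072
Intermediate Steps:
f(v) = v
V(h, x) = 7 - 2*x/(11 + h) (V(h, x) = 7 - (x + x)/(h + (9 - 1*(-2))) = 7 - 2*x/(h + (9 + 2)) = 7 - 2*x/(h + 11) = 7 - 2*x/(11 + h))
(f(11) - 250)/(206 + V(-4, -10)) = (11 - 250)/(206 + (77 - 2*(-10) + 7*(-4))/(11 - 4)) = -239/(206 + (77 + 20 - 28)/7) = -239/(206 + (⅐)*69) = -239/(206 + 69/7) = -239/1511/7 = -239*7/1511 = -1673/1511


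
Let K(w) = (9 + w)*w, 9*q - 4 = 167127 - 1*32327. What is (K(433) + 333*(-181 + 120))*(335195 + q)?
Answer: 539146652807/9 ≈ 5.9905e+10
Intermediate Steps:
q = 134804/9 (q = 4/9 + (167127 - 1*32327)/9 = 4/9 + (167127 - 32327)/9 = 4/9 + (1/9)*134800 = 4/9 + 134800/9 = 134804/9 ≈ 14978.)
K(w) = w*(9 + w)
(K(433) + 333*(-181 + 120))*(335195 + q) = (433*(9 + 433) + 333*(-181 + 120))*(335195 + 134804/9) = (433*442 + 333*(-61))*(3151559/9) = (191386 - 20313)*(3151559/9) = 171073*(3151559/9) = 539146652807/9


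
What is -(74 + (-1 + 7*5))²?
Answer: -11664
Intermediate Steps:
-(74 + (-1 + 7*5))² = -(74 + (-1 + 35))² = -(74 + 34)² = -1*108² = -1*11664 = -11664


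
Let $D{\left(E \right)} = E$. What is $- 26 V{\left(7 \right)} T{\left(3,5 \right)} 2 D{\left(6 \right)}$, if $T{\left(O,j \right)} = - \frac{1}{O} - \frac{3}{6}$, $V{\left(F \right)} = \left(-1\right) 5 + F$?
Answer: $520$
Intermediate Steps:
$V{\left(F \right)} = -5 + F$
$T{\left(O,j \right)} = - \frac{1}{2} - \frac{1}{O}$ ($T{\left(O,j \right)} = - \frac{1}{O} - \frac{1}{2} = - \frac{1}{2} - \frac{1}{O}$)
$- 26 V{\left(7 \right)} T{\left(3,5 \right)} 2 D{\left(6 \right)} = - 26 \left(-5 + 7\right) \frac{-2 - 3}{2 \cdot 3} \cdot 2 \cdot 6 = \left(-26\right) 2 \cdot \frac{1}{2} \cdot \frac{1}{3} \left(-2 - 3\right) 2 \cdot 6 = - 52 \cdot \frac{1}{2} \cdot \frac{1}{3} \left(-5\right) 2 \cdot 6 = - 52 \left(- \frac{5}{6}\right) 2 \cdot 6 = - 52 \left(\left(- \frac{5}{3}\right) 6\right) = \left(-52\right) \left(-10\right) = 520$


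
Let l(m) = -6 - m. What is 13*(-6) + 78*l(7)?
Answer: -1092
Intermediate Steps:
13*(-6) + 78*l(7) = 13*(-6) + 78*(-6 - 1*7) = -78 + 78*(-6 - 7) = -78 + 78*(-13) = -78 - 1014 = -1092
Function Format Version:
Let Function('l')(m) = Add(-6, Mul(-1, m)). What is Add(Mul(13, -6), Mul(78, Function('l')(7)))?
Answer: -1092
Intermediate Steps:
Add(Mul(13, -6), Mul(78, Function('l')(7))) = Add(Mul(13, -6), Mul(78, Add(-6, Mul(-1, 7)))) = Add(-78, Mul(78, Add(-6, -7))) = Add(-78, Mul(78, -13)) = Add(-78, -1014) = -1092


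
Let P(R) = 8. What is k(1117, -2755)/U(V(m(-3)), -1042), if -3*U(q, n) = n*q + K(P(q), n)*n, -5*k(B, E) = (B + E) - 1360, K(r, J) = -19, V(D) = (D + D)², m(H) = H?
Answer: 4497/44285 ≈ 0.10155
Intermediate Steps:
V(D) = 4*D² (V(D) = (2*D)² = 4*D²)
k(B, E) = 272 - B/5 - E/5 (k(B, E) = -((B + E) - 1360)/5 = -(-1360 + B + E)/5 = 272 - B/5 - E/5)
U(q, n) = 19*n/3 - n*q/3 (U(q, n) = -(n*q - 19*n)/3 = -(-19*n + n*q)/3 = 19*n/3 - n*q/3)
k(1117, -2755)/U(V(m(-3)), -1042) = (272 - ⅕*1117 - ⅕*(-2755))/(((⅓)*(-1042)*(19 - 4*(-3)²))) = (272 - 1117/5 + 551)/(((⅓)*(-1042)*(19 - 4*9))) = 2998/(5*(((⅓)*(-1042)*(19 - 1*36)))) = 2998/(5*(((⅓)*(-1042)*(19 - 36)))) = 2998/(5*(((⅓)*(-1042)*(-17)))) = 2998/(5*(17714/3)) = (2998/5)*(3/17714) = 4497/44285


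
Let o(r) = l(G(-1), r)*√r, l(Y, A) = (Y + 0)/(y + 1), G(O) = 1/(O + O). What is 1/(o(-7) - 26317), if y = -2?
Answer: -105268/2770337963 - 2*I*√7/2770337963 ≈ -3.7998e-5 - 1.9101e-9*I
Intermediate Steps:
G(O) = 1/(2*O)
l(Y, A) = -Y (l(Y, A) = (Y + 0)/(-2 + 1) = Y/(-1) = Y*(-1) = -Y)
o(r) = √r/2 (o(r) = (-1/(2*(-1)))*√r = (-(-1)/2)*√r = (-1*(-½))*√r = √r/2)
1/(o(-7) - 26317) = 1/(√(-7)/2 - 26317) = 1/((I*√7)/2 - 26317) = 1/(I*√7/2 - 26317) = 1/(-26317 + I*√7/2)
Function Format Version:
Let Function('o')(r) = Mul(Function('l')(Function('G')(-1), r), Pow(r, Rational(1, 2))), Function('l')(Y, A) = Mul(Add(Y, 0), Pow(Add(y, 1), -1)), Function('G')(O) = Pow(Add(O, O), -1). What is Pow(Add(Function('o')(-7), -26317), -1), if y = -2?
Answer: Add(Rational(-105268, 2770337963), Mul(Rational(-2, 2770337963), I, Pow(7, Rational(1, 2)))) ≈ Add(-3.7998e-5, Mul(-1.9101e-9, I))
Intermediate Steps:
Function('G')(O) = Mul(Rational(1, 2), Pow(O, -1)) (Function('G')(O) = Pow(Mul(2, O), -1) = Mul(Rational(1, 2), Pow(O, -1)))
Function('l')(Y, A) = Mul(-1, Y) (Function('l')(Y, A) = Mul(Add(Y, 0), Pow(Add(-2, 1), -1)) = Mul(Y, Pow(-1, -1)) = Mul(Y, -1) = Mul(-1, Y))
Function('o')(r) = Mul(Rational(1, 2), Pow(r, Rational(1, 2))) (Function('o')(r) = Mul(Mul(-1, Mul(Rational(1, 2), Pow(-1, -1))), Pow(r, Rational(1, 2))) = Mul(Mul(-1, Mul(Rational(1, 2), -1)), Pow(r, Rational(1, 2))) = Mul(Mul(-1, Rational(-1, 2)), Pow(r, Rational(1, 2))) = Mul(Rational(1, 2), Pow(r, Rational(1, 2))))
Pow(Add(Function('o')(-7), -26317), -1) = Pow(Add(Mul(Rational(1, 2), Pow(-7, Rational(1, 2))), -26317), -1) = Pow(Add(Mul(Rational(1, 2), Mul(I, Pow(7, Rational(1, 2)))), -26317), -1) = Pow(Add(Mul(Rational(1, 2), I, Pow(7, Rational(1, 2))), -26317), -1) = Pow(Add(-26317, Mul(Rational(1, 2), I, Pow(7, Rational(1, 2)))), -1)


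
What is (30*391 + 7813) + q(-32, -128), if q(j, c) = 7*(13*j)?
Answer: 16631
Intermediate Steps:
q(j, c) = 91*j
(30*391 + 7813) + q(-32, -128) = (30*391 + 7813) + 91*(-32) = (11730 + 7813) - 2912 = 19543 - 2912 = 16631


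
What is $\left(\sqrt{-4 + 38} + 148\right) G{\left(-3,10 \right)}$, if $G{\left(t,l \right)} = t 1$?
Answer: $-444 - 3 \sqrt{34} \approx -461.49$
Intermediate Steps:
$G{\left(t,l \right)} = t$
$\left(\sqrt{-4 + 38} + 148\right) G{\left(-3,10 \right)} = \left(\sqrt{-4 + 38} + 148\right) \left(-3\right) = \left(\sqrt{34} + 148\right) \left(-3\right) = \left(148 + \sqrt{34}\right) \left(-3\right) = -444 - 3 \sqrt{34}$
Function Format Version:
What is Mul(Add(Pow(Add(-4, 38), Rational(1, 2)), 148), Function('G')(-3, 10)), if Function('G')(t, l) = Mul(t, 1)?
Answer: Add(-444, Mul(-3, Pow(34, Rational(1, 2)))) ≈ -461.49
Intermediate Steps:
Function('G')(t, l) = t
Mul(Add(Pow(Add(-4, 38), Rational(1, 2)), 148), Function('G')(-3, 10)) = Mul(Add(Pow(Add(-4, 38), Rational(1, 2)), 148), -3) = Mul(Add(Pow(34, Rational(1, 2)), 148), -3) = Mul(Add(148, Pow(34, Rational(1, 2))), -3) = Add(-444, Mul(-3, Pow(34, Rational(1, 2))))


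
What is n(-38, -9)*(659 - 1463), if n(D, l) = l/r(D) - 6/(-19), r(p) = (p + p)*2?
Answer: -603/2 ≈ -301.50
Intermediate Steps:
r(p) = 4*p (r(p) = (2*p)*2 = 4*p)
n(D, l) = 6/19 + l/(4*D) (n(D, l) = l/((4*D)) - 6/(-19) = l*(1/(4*D)) - 6*(-1/19) = l/(4*D) + 6/19 = 6/19 + l/(4*D))
n(-38, -9)*(659 - 1463) = (6/19 + (¼)*(-9)/(-38))*(659 - 1463) = (6/19 + (¼)*(-9)*(-1/38))*(-804) = (6/19 + 9/152)*(-804) = (3/8)*(-804) = -603/2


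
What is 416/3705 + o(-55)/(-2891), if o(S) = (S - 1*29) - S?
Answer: 100777/823935 ≈ 0.12231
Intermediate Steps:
o(S) = -29 (o(S) = (S - 29) - S = (-29 + S) - S = -29)
416/3705 + o(-55)/(-2891) = 416/3705 - 29/(-2891) = 416*(1/3705) - 29*(-1/2891) = 32/285 + 29/2891 = 100777/823935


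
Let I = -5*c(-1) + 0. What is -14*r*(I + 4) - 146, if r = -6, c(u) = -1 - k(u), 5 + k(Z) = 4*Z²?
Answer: 190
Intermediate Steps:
k(Z) = -5 + 4*Z²
c(u) = 4 - 4*u² (c(u) = -1 - (-5 + 4*u²) = -1 + (5 - 4*u²) = 4 - 4*u²)
I = 0 (I = -5*(4 - 4*(-1)²) + 0 = -5*(4 - 4*1) + 0 = -5*(4 - 4) + 0 = -5*0 + 0 = 0 + 0 = 0)
-14*r*(I + 4) - 146 = -(-84)*(0 + 4) - 146 = -(-84)*4 - 146 = -14*(-24) - 146 = 336 - 146 = 190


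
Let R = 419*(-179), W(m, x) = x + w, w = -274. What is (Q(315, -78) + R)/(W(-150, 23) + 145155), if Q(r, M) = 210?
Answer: -74791/144904 ≈ -0.51614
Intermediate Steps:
W(m, x) = -274 + x (W(m, x) = x - 274 = -274 + x)
R = -75001
(Q(315, -78) + R)/(W(-150, 23) + 145155) = (210 - 75001)/((-274 + 23) + 145155) = -74791/(-251 + 145155) = -74791/144904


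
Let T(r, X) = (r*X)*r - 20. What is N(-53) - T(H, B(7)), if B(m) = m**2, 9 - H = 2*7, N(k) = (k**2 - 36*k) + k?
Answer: 3459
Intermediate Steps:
N(k) = k**2 - 35*k
H = -5 (H = 9 - 2*7 = 9 - 1*14 = 9 - 14 = -5)
T(r, X) = -20 + X*r**2 (T(r, X) = (X*r)*r - 20 = X*r**2 - 20 = -20 + X*r**2)
N(-53) - T(H, B(7)) = -53*(-35 - 53) - (-20 + 7**2*(-5)**2) = -53*(-88) - (-20 + 49*25) = 4664 - (-20 + 1225) = 4664 - 1*1205 = 4664 - 1205 = 3459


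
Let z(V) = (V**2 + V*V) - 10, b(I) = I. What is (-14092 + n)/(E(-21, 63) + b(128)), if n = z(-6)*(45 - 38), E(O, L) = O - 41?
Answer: -6829/33 ≈ -206.94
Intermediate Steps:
z(V) = -10 + 2*V**2 (z(V) = (V**2 + V**2) - 10 = 2*V**2 - 10 = -10 + 2*V**2)
E(O, L) = -41 + O
n = 434 (n = (-10 + 2*(-6)**2)*(45 - 38) = (-10 + 2*36)*7 = (-10 + 72)*7 = 62*7 = 434)
(-14092 + n)/(E(-21, 63) + b(128)) = (-14092 + 434)/((-41 - 21) + 128) = -13658/(-62 + 128) = -13658/66 = -13658*1/66 = -6829/33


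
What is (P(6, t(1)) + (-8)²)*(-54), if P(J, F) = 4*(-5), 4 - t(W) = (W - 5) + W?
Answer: -2376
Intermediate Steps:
t(W) = 9 - 2*W (t(W) = 4 - ((W - 5) + W) = 4 - ((-5 + W) + W) = 4 - (-5 + 2*W) = 4 + (5 - 2*W) = 9 - 2*W)
P(J, F) = -20
(P(6, t(1)) + (-8)²)*(-54) = (-20 + (-8)²)*(-54) = (-20 + 64)*(-54) = 44*(-54) = -2376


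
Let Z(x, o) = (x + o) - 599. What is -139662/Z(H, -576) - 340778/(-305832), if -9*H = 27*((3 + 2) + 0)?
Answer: 10779658651/90985020 ≈ 118.48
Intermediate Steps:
H = -15 (H = -3*((3 + 2) + 0) = -3*(5 + 0) = -3*5 = -1/9*135 = -15)
Z(x, o) = -599 + o + x (Z(x, o) = (o + x) - 599 = -599 + o + x)
-139662/Z(H, -576) - 340778/(-305832) = -139662/(-599 - 576 - 15) - 340778/(-305832) = -139662/(-1190) - 340778*(-1/305832) = -139662*(-1/1190) + 170389/152916 = 69831/595 + 170389/152916 = 10779658651/90985020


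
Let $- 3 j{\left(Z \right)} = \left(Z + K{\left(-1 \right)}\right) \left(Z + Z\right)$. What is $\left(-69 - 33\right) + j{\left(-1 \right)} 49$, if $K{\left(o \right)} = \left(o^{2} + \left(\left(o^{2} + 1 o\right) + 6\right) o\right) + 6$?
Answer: $-102$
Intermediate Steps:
$K{\left(o \right)} = 6 + o^{2} + o \left(6 + o + o^{2}\right)$ ($K{\left(o \right)} = \left(o^{2} + \left(\left(o^{2} + o\right) + 6\right) o\right) + 6 = \left(o^{2} + \left(\left(o + o^{2}\right) + 6\right) o\right) + 6 = \left(o^{2} + \left(6 + o + o^{2}\right) o\right) + 6 = \left(o^{2} + o \left(6 + o + o^{2}\right)\right) + 6 = 6 + o^{2} + o \left(6 + o + o^{2}\right)$)
$j{\left(Z \right)} = - \frac{2 Z \left(1 + Z\right)}{3}$ ($j{\left(Z \right)} = - \frac{\left(Z + \left(6 + \left(-1\right)^{3} + 2 \left(-1\right)^{2} + 6 \left(-1\right)\right)\right) \left(Z + Z\right)}{3} = - \frac{\left(Z + \left(6 - 1 + 2 \cdot 1 - 6\right)\right) 2 Z}{3} = - \frac{\left(Z + \left(6 - 1 + 2 - 6\right)\right) 2 Z}{3} = - \frac{\left(Z + 1\right) 2 Z}{3} = - \frac{\left(1 + Z\right) 2 Z}{3} = - \frac{2 Z \left(1 + Z\right)}{3}$)
$\left(-69 - 33\right) + j{\left(-1 \right)} 49 = \left(-69 - 33\right) + \left(- \frac{2}{3}\right) \left(-1\right) \left(1 - 1\right) 49 = -102 + \left(- \frac{2}{3}\right) \left(-1\right) 0 \cdot 49 = -102 + 0 \cdot 49 = -102 + 0 = -102$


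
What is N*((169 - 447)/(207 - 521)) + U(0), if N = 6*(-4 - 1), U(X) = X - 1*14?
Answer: -6368/157 ≈ -40.560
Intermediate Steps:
U(X) = -14 + X (U(X) = X - 14 = -14 + X)
N = -30 (N = 6*(-5) = -30)
N*((169 - 447)/(207 - 521)) + U(0) = -30*(169 - 447)/(207 - 521) + (-14 + 0) = -(-8340)/(-314) - 14 = -(-8340)*(-1)/314 - 14 = -30*139/157 - 14 = -4170/157 - 14 = -6368/157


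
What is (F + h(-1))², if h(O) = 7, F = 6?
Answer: 169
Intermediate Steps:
(F + h(-1))² = (6 + 7)² = 13² = 169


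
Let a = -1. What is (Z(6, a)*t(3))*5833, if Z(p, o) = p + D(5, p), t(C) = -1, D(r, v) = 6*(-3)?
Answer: 69996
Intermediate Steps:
D(r, v) = -18
Z(p, o) = -18 + p (Z(p, o) = p - 18 = -18 + p)
(Z(6, a)*t(3))*5833 = ((-18 + 6)*(-1))*5833 = -12*(-1)*5833 = 12*5833 = 69996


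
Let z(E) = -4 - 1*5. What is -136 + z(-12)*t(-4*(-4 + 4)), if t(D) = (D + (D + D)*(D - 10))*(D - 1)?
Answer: -136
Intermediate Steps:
z(E) = -9 (z(E) = -4 - 5 = -9)
t(D) = (-1 + D)*(D + 2*D*(-10 + D)) (t(D) = (D + (2*D)*(-10 + D))*(-1 + D) = (D + 2*D*(-10 + D))*(-1 + D) = (-1 + D)*(D + 2*D*(-10 + D)))
-136 + z(-12)*t(-4*(-4 + 4)) = -136 - 9*(-4*(-4 + 4))*(19 - (-84)*(-4 + 4) + 2*(-4*(-4 + 4))**2) = -136 - 9*(-4*0)*(19 - (-84)*0 + 2*(-4*0)**2) = -136 - 0*(19 - 21*0 + 2*0**2) = -136 - 0*(19 + 0 + 2*0) = -136 - 0*(19 + 0 + 0) = -136 - 0*19 = -136 - 9*0 = -136 + 0 = -136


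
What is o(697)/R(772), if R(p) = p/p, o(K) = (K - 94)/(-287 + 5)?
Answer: -201/94 ≈ -2.1383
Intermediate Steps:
o(K) = 1/3 - K/282 (o(K) = (-94 + K)/(-282) = (-94 + K)*(-1/282) = 1/3 - K/282)
R(p) = 1
o(697)/R(772) = (1/3 - 1/282*697)/1 = (1/3 - 697/282)*1 = -201/94*1 = -201/94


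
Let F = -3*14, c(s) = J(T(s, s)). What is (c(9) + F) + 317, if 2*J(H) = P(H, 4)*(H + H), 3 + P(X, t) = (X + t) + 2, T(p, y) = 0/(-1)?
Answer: 275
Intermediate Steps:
T(p, y) = 0 (T(p, y) = 0*(-1) = 0)
P(X, t) = -1 + X + t (P(X, t) = -3 + ((X + t) + 2) = -3 + (2 + X + t) = -1 + X + t)
J(H) = H*(3 + H) (J(H) = ((-1 + H + 4)*(H + H))/2 = ((3 + H)*(2*H))/2 = (2*H*(3 + H))/2 = H*(3 + H))
c(s) = 0 (c(s) = 0*(3 + 0) = 0*3 = 0)
F = -42
(c(9) + F) + 317 = (0 - 42) + 317 = -42 + 317 = 275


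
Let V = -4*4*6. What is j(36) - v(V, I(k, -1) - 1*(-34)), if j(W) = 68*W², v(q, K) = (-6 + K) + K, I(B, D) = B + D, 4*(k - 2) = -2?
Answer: 88065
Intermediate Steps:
k = 3/2 (k = 2 + (¼)*(-2) = 2 - ½ = 3/2 ≈ 1.5000)
V = -96 (V = -16*6 = -96)
v(q, K) = -6 + 2*K
j(36) - v(V, I(k, -1) - 1*(-34)) = 68*36² - (-6 + 2*((3/2 - 1) - 1*(-34))) = 68*1296 - (-6 + 2*(½ + 34)) = 88128 - (-6 + 2*(69/2)) = 88128 - (-6 + 69) = 88128 - 1*63 = 88128 - 63 = 88065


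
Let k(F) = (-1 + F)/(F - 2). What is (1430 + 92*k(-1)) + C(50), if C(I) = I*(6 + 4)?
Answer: 5974/3 ≈ 1991.3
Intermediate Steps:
k(F) = (-1 + F)/(-2 + F)
C(I) = 10*I (C(I) = I*10 = 10*I)
(1430 + 92*k(-1)) + C(50) = (1430 + 92*((-1 - 1)/(-2 - 1))) + 10*50 = (1430 + 92*(-2/(-3))) + 500 = (1430 + 92*(-⅓*(-2))) + 500 = (1430 + 92*(⅔)) + 500 = (1430 + 184/3) + 500 = 4474/3 + 500 = 5974/3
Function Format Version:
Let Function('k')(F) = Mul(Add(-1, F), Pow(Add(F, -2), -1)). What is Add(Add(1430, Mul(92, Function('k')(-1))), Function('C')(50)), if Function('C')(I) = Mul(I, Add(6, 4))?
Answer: Rational(5974, 3) ≈ 1991.3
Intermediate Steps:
Function('k')(F) = Mul(Pow(Add(-2, F), -1), Add(-1, F)) (Function('k')(F) = Mul(Add(-1, F), Pow(Add(-2, F), -1)) = Mul(Pow(Add(-2, F), -1), Add(-1, F)))
Function('C')(I) = Mul(10, I) (Function('C')(I) = Mul(I, 10) = Mul(10, I))
Add(Add(1430, Mul(92, Function('k')(-1))), Function('C')(50)) = Add(Add(1430, Mul(92, Mul(Pow(Add(-2, -1), -1), Add(-1, -1)))), Mul(10, 50)) = Add(Add(1430, Mul(92, Mul(Pow(-3, -1), -2))), 500) = Add(Add(1430, Mul(92, Mul(Rational(-1, 3), -2))), 500) = Add(Add(1430, Mul(92, Rational(2, 3))), 500) = Add(Add(1430, Rational(184, 3)), 500) = Add(Rational(4474, 3), 500) = Rational(5974, 3)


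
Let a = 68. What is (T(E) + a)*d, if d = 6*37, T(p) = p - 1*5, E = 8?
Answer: 15762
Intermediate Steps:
T(p) = -5 + p (T(p) = p - 5 = -5 + p)
d = 222
(T(E) + a)*d = ((-5 + 8) + 68)*222 = (3 + 68)*222 = 71*222 = 15762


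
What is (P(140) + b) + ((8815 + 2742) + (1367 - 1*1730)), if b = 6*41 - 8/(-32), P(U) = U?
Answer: 46321/4 ≈ 11580.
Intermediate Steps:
b = 985/4 (b = 246 - 8*(-1/32) = 246 + 1/4 = 985/4 ≈ 246.25)
(P(140) + b) + ((8815 + 2742) + (1367 - 1*1730)) = (140 + 985/4) + ((8815 + 2742) + (1367 - 1*1730)) = 1545/4 + (11557 + (1367 - 1730)) = 1545/4 + (11557 - 363) = 1545/4 + 11194 = 46321/4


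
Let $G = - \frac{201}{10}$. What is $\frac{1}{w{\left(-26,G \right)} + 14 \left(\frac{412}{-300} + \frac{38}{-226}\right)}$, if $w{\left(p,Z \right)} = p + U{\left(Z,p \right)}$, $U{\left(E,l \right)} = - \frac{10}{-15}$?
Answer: $- \frac{2825}{132532} \approx -0.021316$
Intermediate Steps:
$G = - \frac{201}{10}$ ($G = \left(-201\right) \frac{1}{10} = - \frac{201}{10} \approx -20.1$)
$U{\left(E,l \right)} = \frac{2}{3}$ ($U{\left(E,l \right)} = \left(-10\right) \left(- \frac{1}{15}\right) = \frac{2}{3}$)
$w{\left(p,Z \right)} = \frac{2}{3} + p$ ($w{\left(p,Z \right)} = p + \frac{2}{3} = \frac{2}{3} + p$)
$\frac{1}{w{\left(-26,G \right)} + 14 \left(\frac{412}{-300} + \frac{38}{-226}\right)} = \frac{1}{\left(\frac{2}{3} - 26\right) + 14 \left(\frac{412}{-300} + \frac{38}{-226}\right)} = \frac{1}{- \frac{76}{3} + 14 \left(412 \left(- \frac{1}{300}\right) + 38 \left(- \frac{1}{226}\right)\right)} = \frac{1}{- \frac{76}{3} + 14 \left(- \frac{103}{75} - \frac{19}{113}\right)} = \frac{1}{- \frac{76}{3} + 14 \left(- \frac{13064}{8475}\right)} = \frac{1}{- \frac{76}{3} - \frac{182896}{8475}} = \frac{1}{- \frac{132532}{2825}} = - \frac{2825}{132532}$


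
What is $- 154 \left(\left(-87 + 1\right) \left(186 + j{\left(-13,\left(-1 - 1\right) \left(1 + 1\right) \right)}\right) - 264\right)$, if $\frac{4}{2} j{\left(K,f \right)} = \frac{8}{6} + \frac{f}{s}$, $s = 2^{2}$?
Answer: $\frac{7518742}{3} \approx 2.5062 \cdot 10^{6}$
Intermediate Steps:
$s = 4$
$j{\left(K,f \right)} = \frac{2}{3} + \frac{f}{8}$ ($j{\left(K,f \right)} = \frac{\frac{8}{6} + \frac{f}{4}}{2} = \frac{8 \cdot \frac{1}{6} + f \frac{1}{4}}{2} = \frac{\frac{4}{3} + \frac{f}{4}}{2} = \frac{2}{3} + \frac{f}{8}$)
$- 154 \left(\left(-87 + 1\right) \left(186 + j{\left(-13,\left(-1 - 1\right) \left(1 + 1\right) \right)}\right) - 264\right) = - 154 \left(\left(-87 + 1\right) \left(186 + \left(\frac{2}{3} + \frac{\left(-1 - 1\right) \left(1 + 1\right)}{8}\right)\right) - 264\right) = - 154 \left(- 86 \left(186 + \left(\frac{2}{3} + \frac{\left(-2\right) 2}{8}\right)\right) - 264\right) = - 154 \left(- 86 \left(186 + \left(\frac{2}{3} + \frac{1}{8} \left(-4\right)\right)\right) - 264\right) = - 154 \left(- 86 \left(186 + \left(\frac{2}{3} - \frac{1}{2}\right)\right) - 264\right) = - 154 \left(- 86 \left(186 + \frac{1}{6}\right) - 264\right) = - 154 \left(\left(-86\right) \frac{1117}{6} - 264\right) = - 154 \left(- \frac{48031}{3} - 264\right) = \left(-154\right) \left(- \frac{48823}{3}\right) = \frac{7518742}{3}$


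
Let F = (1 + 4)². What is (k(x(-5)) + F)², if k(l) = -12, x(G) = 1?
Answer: 169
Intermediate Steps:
F = 25 (F = 5² = 25)
(k(x(-5)) + F)² = (-12 + 25)² = 13² = 169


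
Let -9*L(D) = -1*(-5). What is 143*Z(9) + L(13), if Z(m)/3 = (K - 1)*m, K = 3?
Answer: 69493/9 ≈ 7721.4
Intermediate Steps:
Z(m) = 6*m (Z(m) = 3*((3 - 1)*m) = 3*(2*m) = 6*m)
L(D) = -5/9 (L(D) = -(-1)*(-5)/9 = -⅑*5 = -5/9)
143*Z(9) + L(13) = 143*(6*9) - 5/9 = 143*54 - 5/9 = 7722 - 5/9 = 69493/9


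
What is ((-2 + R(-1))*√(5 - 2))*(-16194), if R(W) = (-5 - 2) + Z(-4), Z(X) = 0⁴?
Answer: 145746*√3 ≈ 2.5244e+5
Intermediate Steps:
Z(X) = 0
R(W) = -7 (R(W) = (-5 - 2) + 0 = -7 + 0 = -7)
((-2 + R(-1))*√(5 - 2))*(-16194) = ((-2 - 7)*√(5 - 2))*(-16194) = -9*√3*(-16194) = 145746*√3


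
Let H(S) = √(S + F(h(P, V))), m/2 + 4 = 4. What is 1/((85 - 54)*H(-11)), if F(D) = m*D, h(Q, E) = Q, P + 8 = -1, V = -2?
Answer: -I*√11/341 ≈ -0.0097262*I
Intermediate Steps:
P = -9 (P = -8 - 1 = -9)
m = 0 (m = -8 + 2*4 = -8 + 8 = 0)
F(D) = 0 (F(D) = 0*D = 0)
H(S) = √S (H(S) = √(S + 0) = √S)
1/((85 - 54)*H(-11)) = 1/((85 - 54)*√(-11)) = 1/(31*(I*√11)) = 1/(31*I*√11) = -I*√11/341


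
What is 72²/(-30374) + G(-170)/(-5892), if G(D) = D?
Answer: -6345137/44740902 ≈ -0.14182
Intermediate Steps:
72²/(-30374) + G(-170)/(-5892) = 72²/(-30374) - 170/(-5892) = 5184*(-1/30374) - 170*(-1/5892) = -2592/15187 + 85/2946 = -6345137/44740902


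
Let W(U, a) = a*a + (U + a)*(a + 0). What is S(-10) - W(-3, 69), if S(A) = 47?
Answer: -9268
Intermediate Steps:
W(U, a) = a² + a*(U + a) (W(U, a) = a² + (U + a)*a = a² + a*(U + a))
S(-10) - W(-3, 69) = 47 - 69*(-3 + 2*69) = 47 - 69*(-3 + 138) = 47 - 69*135 = 47 - 1*9315 = 47 - 9315 = -9268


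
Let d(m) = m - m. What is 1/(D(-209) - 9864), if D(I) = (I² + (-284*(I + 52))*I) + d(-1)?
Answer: -1/9285075 ≈ -1.0770e-7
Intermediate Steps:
d(m) = 0
D(I) = I² + I*(-14768 - 284*I) (D(I) = (I² + (-284*(I + 52))*I) + 0 = (I² + (-284*(52 + I))*I) + 0 = (I² + (-14768 - 284*I)*I) + 0 = (I² + I*(-14768 - 284*I)) + 0 = I² + I*(-14768 - 284*I))
1/(D(-209) - 9864) = 1/(-209*(-14768 - 283*(-209)) - 9864) = 1/(-209*(-14768 + 59147) - 9864) = 1/(-209*44379 - 9864) = 1/(-9275211 - 9864) = 1/(-9285075) = -1/9285075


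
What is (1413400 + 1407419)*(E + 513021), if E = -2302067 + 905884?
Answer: -2491240149678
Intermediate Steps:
E = -1396183
(1413400 + 1407419)*(E + 513021) = (1413400 + 1407419)*(-1396183 + 513021) = 2820819*(-883162) = -2491240149678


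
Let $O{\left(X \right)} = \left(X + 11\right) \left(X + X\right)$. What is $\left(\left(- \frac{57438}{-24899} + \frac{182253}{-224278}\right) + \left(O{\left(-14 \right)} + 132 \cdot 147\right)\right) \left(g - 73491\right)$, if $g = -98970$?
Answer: $- \frac{18769817435888058633}{5584297922} \approx -3.3612 \cdot 10^{9}$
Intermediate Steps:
$O{\left(X \right)} = 2 X \left(11 + X\right)$ ($O{\left(X \right)} = \left(11 + X\right) 2 X = 2 X \left(11 + X\right)$)
$\left(\left(- \frac{57438}{-24899} + \frac{182253}{-224278}\right) + \left(O{\left(-14 \right)} + 132 \cdot 147\right)\right) \left(g - 73491\right) = \left(\left(- \frac{57438}{-24899} + \frac{182253}{-224278}\right) + \left(2 \left(-14\right) \left(11 - 14\right) + 132 \cdot 147\right)\right) \left(-98970 - 73491\right) = \left(\left(\left(-57438\right) \left(- \frac{1}{24899}\right) + 182253 \left(- \frac{1}{224278}\right)\right) + \left(2 \left(-14\right) \left(-3\right) + 19404\right)\right) \left(-172461\right) = \left(\left(\frac{57438}{24899} - \frac{182253}{224278}\right) + \left(84 + 19404\right)\right) \left(-172461\right) = \left(\frac{8344162317}{5584297922} + 19488\right) \left(-172461\right) = \frac{108835142066253}{5584297922} \left(-172461\right) = - \frac{18769817435888058633}{5584297922}$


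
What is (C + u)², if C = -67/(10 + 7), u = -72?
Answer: 1666681/289 ≈ 5767.1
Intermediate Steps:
C = -67/17 ≈ -3.9412
(C + u)² = (-67/17 - 72)² = (-1291/17)² = 1666681/289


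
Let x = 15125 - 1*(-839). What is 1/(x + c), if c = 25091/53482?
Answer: 4862/77619249 ≈ 6.2639e-5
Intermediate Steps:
x = 15964 (x = 15125 + 839 = 15964)
c = 2281/4862 (c = 25091*(1/53482) = 2281/4862 ≈ 0.46915)
1/(x + c) = 1/(15964 + 2281/4862) = 1/(77619249/4862) = 4862/77619249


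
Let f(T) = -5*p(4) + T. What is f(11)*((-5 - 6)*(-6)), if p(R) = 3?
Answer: -264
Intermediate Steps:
f(T) = -15 + T (f(T) = -5*3 + T = -15 + T)
f(11)*((-5 - 6)*(-6)) = (-15 + 11)*((-5 - 6)*(-6)) = -(-44)*(-6) = -4*66 = -264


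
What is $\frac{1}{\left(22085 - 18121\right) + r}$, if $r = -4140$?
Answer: $- \frac{1}{176} \approx -0.0056818$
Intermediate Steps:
$\frac{1}{\left(22085 - 18121\right) + r} = \frac{1}{\left(22085 - 18121\right) - 4140} = \frac{1}{3964 - 4140} = \frac{1}{-176} = - \frac{1}{176}$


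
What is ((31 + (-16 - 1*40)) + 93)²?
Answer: 4624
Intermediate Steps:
((31 + (-16 - 1*40)) + 93)² = ((31 + (-16 - 40)) + 93)² = ((31 - 56) + 93)² = (-25 + 93)² = 68² = 4624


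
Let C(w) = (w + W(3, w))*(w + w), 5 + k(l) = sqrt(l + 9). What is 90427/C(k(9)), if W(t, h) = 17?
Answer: -90427/42 - 90427*sqrt(2)/84 ≈ -3675.4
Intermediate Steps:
k(l) = -5 + sqrt(9 + l) (k(l) = -5 + sqrt(l + 9) = -5 + sqrt(9 + l))
C(w) = 2*w*(17 + w) (C(w) = (w + 17)*(w + w) = (17 + w)*(2*w) = 2*w*(17 + w))
90427/C(k(9)) = 90427/((2*(-5 + sqrt(9 + 9))*(17 + (-5 + sqrt(9 + 9))))) = 90427/((2*(-5 + sqrt(18))*(17 + (-5 + sqrt(18))))) = 90427/((2*(-5 + 3*sqrt(2))*(17 + (-5 + 3*sqrt(2))))) = 90427/((2*(-5 + 3*sqrt(2))*(12 + 3*sqrt(2)))) = 90427*(1/(2*(-5 + 3*sqrt(2))*(12 + 3*sqrt(2)))) = 90427/(2*(-5 + 3*sqrt(2))*(12 + 3*sqrt(2)))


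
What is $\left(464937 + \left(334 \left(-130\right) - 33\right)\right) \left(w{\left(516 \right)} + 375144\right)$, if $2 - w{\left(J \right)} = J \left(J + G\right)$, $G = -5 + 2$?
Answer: $46547849992$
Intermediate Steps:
$G = -3$
$w{\left(J \right)} = 2 - J \left(-3 + J\right)$ ($w{\left(J \right)} = 2 - J \left(J - 3\right) = 2 - J \left(-3 + J\right)$)
$\left(464937 + \left(334 \left(-130\right) - 33\right)\right) \left(w{\left(516 \right)} + 375144\right) = \left(464937 + \left(334 \left(-130\right) - 33\right)\right) \left(\left(2 - 516^{2} + 3 \cdot 516\right) + 375144\right) = \left(464937 - 43453\right) \left(\left(2 - 266256 + 1548\right) + 375144\right) = 421484 \left(-264706 + 375144\right) = 421484 \cdot 110438 = 46547849992$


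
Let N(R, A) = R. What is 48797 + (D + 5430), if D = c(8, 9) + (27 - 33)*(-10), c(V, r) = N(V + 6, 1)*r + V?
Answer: 54421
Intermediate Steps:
c(V, r) = V + r*(6 + V) (c(V, r) = (V + 6)*r + V = (6 + V)*r + V = r*(6 + V) + V = V + r*(6 + V))
D = 194 (D = (8 + 9*(6 + 8)) + (27 - 33)*(-10) = (8 + 9*14) - 6*(-10) = (8 + 126) + 60 = 134 + 60 = 194)
48797 + (D + 5430) = 48797 + (194 + 5430) = 48797 + 5624 = 54421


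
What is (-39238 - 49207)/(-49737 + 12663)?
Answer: 88445/37074 ≈ 2.3856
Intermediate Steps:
(-39238 - 49207)/(-49737 + 12663) = -88445/(-37074) = -88445*(-1/37074) = 88445/37074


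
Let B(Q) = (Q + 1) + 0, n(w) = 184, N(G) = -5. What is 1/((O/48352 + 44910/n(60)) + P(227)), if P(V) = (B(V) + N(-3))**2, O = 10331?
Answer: 1112096/55575095637 ≈ 2.0011e-5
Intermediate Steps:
B(Q) = 1 + Q (B(Q) = (1 + Q) + 0 = 1 + Q)
P(V) = (-4 + V)**2 (P(V) = ((1 + V) - 5)**2 = (-4 + V)**2)
1/((O/48352 + 44910/n(60)) + P(227)) = 1/((10331/48352 + 44910/184) + (-4 + 227)**2) = 1/((10331*(1/48352) + 44910*(1/184)) + 223**2) = 1/((10331/48352 + 22455/92) + 49729) = 1/(271673653/1112096 + 49729) = 1/(55575095637/1112096) = 1112096/55575095637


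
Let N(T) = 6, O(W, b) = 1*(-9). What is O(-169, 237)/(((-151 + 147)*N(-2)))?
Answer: 3/8 ≈ 0.37500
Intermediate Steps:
O(W, b) = -9
O(-169, 237)/(((-151 + 147)*N(-2))) = -9*1/(6*(-151 + 147)) = -9/((-4*6)) = -9/(-24) = -9*(-1/24) = 3/8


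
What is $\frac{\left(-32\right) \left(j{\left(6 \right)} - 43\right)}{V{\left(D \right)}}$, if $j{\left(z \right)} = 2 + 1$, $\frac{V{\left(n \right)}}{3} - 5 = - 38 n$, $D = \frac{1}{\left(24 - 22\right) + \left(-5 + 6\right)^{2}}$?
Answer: $- \frac{1280}{23} \approx -55.652$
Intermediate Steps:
$D = \frac{1}{3}$ ($D = \frac{1}{2 + 1^{2}} = \frac{1}{2 + 1} = \frac{1}{3} \approx 0.33333$)
$V{\left(n \right)} = 15 - 114 n$ ($V{\left(n \right)} = 15 + 3 \left(- 38 n\right) = 15 - 114 n$)
$j{\left(z \right)} = 3$
$\frac{\left(-32\right) \left(j{\left(6 \right)} - 43\right)}{V{\left(D \right)}} = \frac{\left(-32\right) \left(3 - 43\right)}{15 - 38} = \frac{\left(-32\right) \left(-40\right)}{15 - 38} = \frac{1280}{-23} = 1280 \left(- \frac{1}{23}\right) = - \frac{1280}{23}$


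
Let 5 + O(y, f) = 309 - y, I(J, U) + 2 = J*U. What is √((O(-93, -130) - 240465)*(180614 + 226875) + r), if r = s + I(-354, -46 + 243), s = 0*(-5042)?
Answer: 84*I*√13864107 ≈ 3.1277e+5*I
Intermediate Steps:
s = 0
I(J, U) = -2 + J*U
O(y, f) = 304 - y (O(y, f) = -5 + (309 - y) = 304 - y)
r = -69740 (r = 0 + (-2 - 354*(-46 + 243)) = 0 + (-2 - 354*197) = 0 + (-2 - 69738) = 0 - 69740 = -69740)
√((O(-93, -130) - 240465)*(180614 + 226875) + r) = √(((304 - 1*(-93)) - 240465)*(180614 + 226875) - 69740) = √(((304 + 93) - 240465)*407489 - 69740) = √((397 - 240465)*407489 - 69740) = √(-240068*407489 - 69740) = √(-97825069252 - 69740) = √(-97825138992) = 84*I*√13864107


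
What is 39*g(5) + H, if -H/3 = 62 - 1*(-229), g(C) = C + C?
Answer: -483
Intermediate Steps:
g(C) = 2*C
H = -873 (H = -3*(62 - 1*(-229)) = -3*(62 + 229) = -3*291 = -873)
39*g(5) + H = 39*(2*5) - 873 = 39*10 - 873 = 390 - 873 = -483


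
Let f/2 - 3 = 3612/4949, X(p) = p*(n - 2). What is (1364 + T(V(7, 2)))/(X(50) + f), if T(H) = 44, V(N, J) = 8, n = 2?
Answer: 497728/2637 ≈ 188.75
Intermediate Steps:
X(p) = 0 (X(p) = p*(2 - 2) = p*0 = 0)
f = 5274/707 (f = 6 + 2*(3612/4949) = 6 + 2*(3612*(1/4949)) = 6 + 2*(516/707) = 6 + 1032/707 = 5274/707 ≈ 7.4597)
(1364 + T(V(7, 2)))/(X(50) + f) = (1364 + 44)/(0 + 5274/707) = 1408/(5274/707) = 1408*(707/5274) = 497728/2637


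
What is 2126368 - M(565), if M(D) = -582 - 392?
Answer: 2127342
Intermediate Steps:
M(D) = -974
2126368 - M(565) = 2126368 - 1*(-974) = 2126368 + 974 = 2127342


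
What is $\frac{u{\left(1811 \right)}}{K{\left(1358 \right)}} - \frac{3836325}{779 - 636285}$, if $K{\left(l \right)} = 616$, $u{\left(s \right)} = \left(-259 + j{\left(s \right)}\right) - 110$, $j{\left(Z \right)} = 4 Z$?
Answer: $\frac{306012725}{17794168} \approx 17.197$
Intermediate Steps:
$u{\left(s \right)} = -369 + 4 s$ ($u{\left(s \right)} = \left(-259 + 4 s\right) - 110 = -369 + 4 s$)
$\frac{u{\left(1811 \right)}}{K{\left(1358 \right)}} - \frac{3836325}{779 - 636285} = \frac{-369 + 4 \cdot 1811}{616} - \frac{3836325}{779 - 636285} = \left(-369 + 7244\right) \frac{1}{616} - \frac{3836325}{779 - 636285} = 6875 \cdot \frac{1}{616} - \frac{3836325}{-635506} = \frac{625}{56} - - \frac{3836325}{635506} = \frac{625}{56} + \frac{3836325}{635506} = \frac{306012725}{17794168}$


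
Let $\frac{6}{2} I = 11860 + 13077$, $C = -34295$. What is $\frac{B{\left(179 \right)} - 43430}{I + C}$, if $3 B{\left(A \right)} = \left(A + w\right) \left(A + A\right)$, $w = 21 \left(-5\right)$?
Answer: $\frac{51899}{38974} \approx 1.3316$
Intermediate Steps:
$w = -105$
$I = \frac{24937}{3}$ ($I = \frac{11860 + 13077}{3} = \frac{1}{3} \cdot 24937 = \frac{24937}{3} \approx 8312.3$)
$B{\left(A \right)} = \frac{2 A \left(-105 + A\right)}{3}$ ($B{\left(A \right)} = \frac{\left(A - 105\right) \left(A + A\right)}{3} = \frac{\left(-105 + A\right) 2 A}{3} = \frac{2 A \left(-105 + A\right)}{3}$)
$\frac{B{\left(179 \right)} - 43430}{I + C} = \frac{\frac{2}{3} \cdot 179 \left(-105 + 179\right) - 43430}{\frac{24937}{3} - 34295} = \frac{\frac{2}{3} \cdot 179 \cdot 74 - 43430}{- \frac{77948}{3}} = \left(\frac{26492}{3} - 43430\right) \left(- \frac{3}{77948}\right) = \left(- \frac{103798}{3}\right) \left(- \frac{3}{77948}\right) = \frac{51899}{38974}$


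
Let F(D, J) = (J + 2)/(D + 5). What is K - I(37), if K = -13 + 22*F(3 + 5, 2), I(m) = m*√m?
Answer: -81/13 - 37*√37 ≈ -231.29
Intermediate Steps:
F(D, J) = (2 + J)/(5 + D)
I(m) = m^(3/2)
K = -81/13 (K = -13 + 22*((2 + 2)/(5 + (3 + 5))) = -13 + 22*(4/(5 + 8)) = -13 + 22*(4/13) = -13 + 88/13 = -81/13 ≈ -6.2308)
K - I(37) = -81/13 - 37^(3/2) = -81/13 - 37*√37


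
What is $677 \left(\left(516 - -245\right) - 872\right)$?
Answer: $-75147$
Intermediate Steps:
$677 \left(\left(516 - -245\right) - 872\right) = 677 \left(\left(516 + 245\right) - 872\right) = 677 \left(761 - 872\right) = 677 \left(-111\right) = -75147$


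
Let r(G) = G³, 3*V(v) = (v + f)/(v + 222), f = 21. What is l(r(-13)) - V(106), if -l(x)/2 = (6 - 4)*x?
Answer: 8647265/984 ≈ 8787.9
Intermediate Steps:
V(v) = (21 + v)/(3*(222 + v)) (V(v) = ((v + 21)/(v + 222))/3 = ((21 + v)/(222 + v))/3 = (21 + v)/(3*(222 + v)))
l(x) = -4*x (l(x) = -2*(6 - 4)*x = -4*x)
l(r(-13)) - V(106) = -4*(-13)³ - (21 + 106)/(3*(222 + 106)) = -4*(-2197) - 127/(3*328) = 8788 - 127/(3*328) = 8788 - 1*127/984 = 8788 - 127/984 = 8647265/984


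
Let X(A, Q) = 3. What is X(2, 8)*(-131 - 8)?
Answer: -417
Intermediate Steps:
X(2, 8)*(-131 - 8) = 3*(-131 - 8) = 3*(-139) = -417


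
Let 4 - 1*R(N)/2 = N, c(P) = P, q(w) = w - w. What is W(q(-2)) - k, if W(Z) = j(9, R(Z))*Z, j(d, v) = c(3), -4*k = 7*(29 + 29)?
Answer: 203/2 ≈ 101.50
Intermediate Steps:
q(w) = 0
k = -203/2 (k = -7*(29 + 29)/4 = -7*58/4 = -1/4*406 = -203/2 ≈ -101.50)
R(N) = 8 - 2*N
j(d, v) = 3
W(Z) = 3*Z
W(q(-2)) - k = 3*0 - 1*(-203/2) = 0 + 203/2 = 203/2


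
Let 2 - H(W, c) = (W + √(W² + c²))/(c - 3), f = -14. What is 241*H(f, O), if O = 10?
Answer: 964 - 482*√74/7 ≈ 371.67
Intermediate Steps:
H(W, c) = 2 - (W + √(W² + c²))/(-3 + c) (H(W, c) = 2 - (W + √(W² + c²))/(c - 3) = 2 - (W + √(W² + c²))/(-3 + c))
241*H(f, O) = 241*((-6 - 1*(-14) - √((-14)² + 10²) + 2*10)/(-3 + 10)) = 241*((-6 + 14 - √(196 + 100) + 20)/7) = 241*((-6 + 14 - √296 + 20)/7) = 241*((-6 + 14 - 2*√74 + 20)/7) = 241*((28 - 2*√74)/7) = 241*(4 - 2*√74/7) = 964 - 482*√74/7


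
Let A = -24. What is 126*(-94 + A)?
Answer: -14868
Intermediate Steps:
126*(-94 + A) = 126*(-94 - 24) = 126*(-118) = -14868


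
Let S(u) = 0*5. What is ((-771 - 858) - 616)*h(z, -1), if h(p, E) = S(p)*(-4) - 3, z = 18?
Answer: 6735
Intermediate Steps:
S(u) = 0
h(p, E) = -3 (h(p, E) = 0*(-4) - 3 = 0 - 3 = -3)
((-771 - 858) - 616)*h(z, -1) = ((-771 - 858) - 616)*(-3) = (-1629 - 616)*(-3) = -2245*(-3) = 6735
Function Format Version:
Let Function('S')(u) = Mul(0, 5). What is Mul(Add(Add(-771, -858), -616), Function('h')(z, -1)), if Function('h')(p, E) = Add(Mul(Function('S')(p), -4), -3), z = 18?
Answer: 6735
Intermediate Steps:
Function('S')(u) = 0
Function('h')(p, E) = -3 (Function('h')(p, E) = Add(Mul(0, -4), -3) = Add(0, -3) = -3)
Mul(Add(Add(-771, -858), -616), Function('h')(z, -1)) = Mul(Add(Add(-771, -858), -616), -3) = Mul(Add(-1629, -616), -3) = Mul(-2245, -3) = 6735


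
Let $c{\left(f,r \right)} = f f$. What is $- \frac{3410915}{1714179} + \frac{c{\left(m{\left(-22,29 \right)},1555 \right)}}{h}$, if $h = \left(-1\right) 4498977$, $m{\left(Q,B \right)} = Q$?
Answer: $- \frac{1705161977399}{856894654987} \approx -1.9899$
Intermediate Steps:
$h = -4498977$
$c{\left(f,r \right)} = f^{2}$
$- \frac{3410915}{1714179} + \frac{c{\left(m{\left(-22,29 \right)},1555 \right)}}{h} = - \frac{3410915}{1714179} + \frac{\left(-22\right)^{2}}{-4498977} = \left(-3410915\right) \frac{1}{1714179} + 484 \left(- \frac{1}{4498977}\right) = - \frac{3410915}{1714179} - \frac{484}{4498977} = - \frac{1705161977399}{856894654987}$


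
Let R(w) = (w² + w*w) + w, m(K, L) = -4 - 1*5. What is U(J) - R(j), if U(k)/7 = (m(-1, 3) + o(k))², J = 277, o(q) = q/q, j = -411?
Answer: -336983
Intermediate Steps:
m(K, L) = -9 (m(K, L) = -4 - 5 = -9)
o(q) = 1
R(w) = w + 2*w² (R(w) = (w² + w²) + w = 2*w² + w = w + 2*w²)
U(k) = 448 (U(k) = 7*(-9 + 1)² = 7*(-8)² = 7*64 = 448)
U(J) - R(j) = 448 - (-411)*(1 + 2*(-411)) = 448 - (-411)*(1 - 822) = 448 - (-411)*(-821) = 448 - 1*337431 = 448 - 337431 = -336983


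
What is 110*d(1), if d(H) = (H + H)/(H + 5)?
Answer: 110/3 ≈ 36.667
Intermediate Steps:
d(H) = 2*H/(5 + H) (d(H) = (2*H)/(5 + H) = 2*H/(5 + H))
110*d(1) = 110*(2*1/(5 + 1)) = 110*(2*1/6) = 110*(2*1*(⅙)) = 110*(⅓) = 110/3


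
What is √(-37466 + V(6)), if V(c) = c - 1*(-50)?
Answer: I*√37410 ≈ 193.42*I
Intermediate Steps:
V(c) = 50 + c (V(c) = c + 50 = 50 + c)
√(-37466 + V(6)) = √(-37466 + (50 + 6)) = √(-37466 + 56) = √(-37410) = I*√37410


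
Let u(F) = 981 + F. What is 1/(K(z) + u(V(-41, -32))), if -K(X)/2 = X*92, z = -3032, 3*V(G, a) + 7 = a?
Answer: 1/558856 ≈ 1.7894e-6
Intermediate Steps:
V(G, a) = -7/3 + a/3
K(X) = -184*X (K(X) = -2*X*92 = -184*X)
1/(K(z) + u(V(-41, -32))) = 1/(-184*(-3032) + (981 + (-7/3 + (1/3)*(-32)))) = 1/(557888 + (981 + (-7/3 - 32/3))) = 1/(557888 + (981 - 13)) = 1/(557888 + 968) = 1/558856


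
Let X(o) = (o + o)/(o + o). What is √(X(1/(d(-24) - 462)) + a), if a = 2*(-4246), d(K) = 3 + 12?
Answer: I*√8491 ≈ 92.147*I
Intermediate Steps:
d(K) = 15
a = -8492
X(o) = 1 (X(o) = (2*o)/((2*o)) = (2*o)*(1/(2*o)) = 1)
√(X(1/(d(-24) - 462)) + a) = √(1 - 8492) = √(-8491) = I*√8491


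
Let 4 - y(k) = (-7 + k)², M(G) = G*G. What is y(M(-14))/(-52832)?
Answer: 35717/52832 ≈ 0.67605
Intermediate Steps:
M(G) = G²
y(k) = 4 - (-7 + k)²
y(M(-14))/(-52832) = (4 - (-7 + (-14)²)²)/(-52832) = (4 - (-7 + 196)²)*(-1/52832) = (4 - 1*189²)*(-1/52832) = (4 - 1*35721)*(-1/52832) = (4 - 35721)*(-1/52832) = -35717*(-1/52832) = 35717/52832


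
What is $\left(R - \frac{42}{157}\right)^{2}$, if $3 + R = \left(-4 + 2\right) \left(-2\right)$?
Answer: $\frac{13225}{24649} \approx 0.53653$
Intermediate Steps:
$R = 1$ ($R = -3 + \left(-4 + 2\right) \left(-2\right) = -3 - -4 = -3 + 4 = 1$)
$\left(R - \frac{42}{157}\right)^{2} = \left(1 - \frac{42}{157}\right)^{2} = \left(\frac{115}{157}\right)^{2} = \frac{13225}{24649}$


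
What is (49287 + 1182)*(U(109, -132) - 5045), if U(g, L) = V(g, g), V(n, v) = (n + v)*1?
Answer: -243613863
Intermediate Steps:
V(n, v) = n + v
U(g, L) = 2*g (U(g, L) = g + g = 2*g)
(49287 + 1182)*(U(109, -132) - 5045) = (49287 + 1182)*(2*109 - 5045) = 50469*(218 - 5045) = 50469*(-4827) = -243613863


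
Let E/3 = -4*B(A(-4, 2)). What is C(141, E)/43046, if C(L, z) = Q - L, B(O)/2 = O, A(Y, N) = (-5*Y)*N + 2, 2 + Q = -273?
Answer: -208/21523 ≈ -0.0096641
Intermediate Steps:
Q = -275 (Q = -2 - 273 = -275)
A(Y, N) = 2 - 5*N*Y (A(Y, N) = -5*N*Y + 2 = 2 - 5*N*Y)
B(O) = 2*O
E = -1008 (E = 3*(-8*(2 - 5*2*(-4))) = 3*(-8*(2 + 40)) = 3*(-8*42) = 3*(-4*84) = 3*(-336) = -1008)
C(L, z) = -275 - L
C(141, E)/43046 = (-275 - 1*141)/43046 = (-275 - 141)*(1/43046) = -416*1/43046 = -208/21523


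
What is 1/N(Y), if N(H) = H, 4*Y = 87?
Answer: 4/87 ≈ 0.045977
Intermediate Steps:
Y = 87/4 (Y = (¼)*87 = 87/4 ≈ 21.750)
1/N(Y) = 1/(87/4) = 4/87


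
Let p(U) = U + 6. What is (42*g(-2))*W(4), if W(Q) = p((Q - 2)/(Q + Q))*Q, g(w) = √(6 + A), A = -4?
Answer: 1050*√2 ≈ 1484.9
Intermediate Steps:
g(w) = √2 (g(w) = √(6 - 4) = √2)
p(U) = 6 + U
W(Q) = Q*(6 + (-2 + Q)/(2*Q)) (W(Q) = (6 + (Q - 2)/(Q + Q))*Q = (6 + (-2 + Q)/((2*Q)))*Q = (6 + (-2 + Q)*(1/(2*Q)))*Q = (6 + (-2 + Q)/(2*Q))*Q = Q*(6 + (-2 + Q)/(2*Q)))
(42*g(-2))*W(4) = (42*√2)*(-1 + (13/2)*4) = (42*√2)*(-1 + 26) = (42*√2)*25 = 1050*√2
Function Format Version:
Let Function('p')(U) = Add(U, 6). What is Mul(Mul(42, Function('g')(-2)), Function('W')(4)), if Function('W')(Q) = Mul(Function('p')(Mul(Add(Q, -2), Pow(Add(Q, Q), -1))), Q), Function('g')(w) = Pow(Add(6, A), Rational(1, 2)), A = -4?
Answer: Mul(1050, Pow(2, Rational(1, 2))) ≈ 1484.9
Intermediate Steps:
Function('g')(w) = Pow(2, Rational(1, 2)) (Function('g')(w) = Pow(Add(6, -4), Rational(1, 2)) = Pow(2, Rational(1, 2)))
Function('p')(U) = Add(6, U)
Function('W')(Q) = Mul(Q, Add(6, Mul(Rational(1, 2), Pow(Q, -1), Add(-2, Q)))) (Function('W')(Q) = Mul(Add(6, Mul(Add(Q, -2), Pow(Add(Q, Q), -1))), Q) = Mul(Add(6, Mul(Add(-2, Q), Pow(Mul(2, Q), -1))), Q) = Mul(Add(6, Mul(Add(-2, Q), Mul(Rational(1, 2), Pow(Q, -1)))), Q) = Mul(Add(6, Mul(Rational(1, 2), Pow(Q, -1), Add(-2, Q))), Q) = Mul(Q, Add(6, Mul(Rational(1, 2), Pow(Q, -1), Add(-2, Q)))))
Mul(Mul(42, Function('g')(-2)), Function('W')(4)) = Mul(Mul(42, Pow(2, Rational(1, 2))), Add(-1, Mul(Rational(13, 2), 4))) = Mul(Mul(42, Pow(2, Rational(1, 2))), Add(-1, 26)) = Mul(Mul(42, Pow(2, Rational(1, 2))), 25) = Mul(1050, Pow(2, Rational(1, 2)))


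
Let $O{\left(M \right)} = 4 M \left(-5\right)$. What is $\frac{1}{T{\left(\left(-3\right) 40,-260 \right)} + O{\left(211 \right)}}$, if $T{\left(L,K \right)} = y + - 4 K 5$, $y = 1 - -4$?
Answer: $\frac{1}{985} \approx 0.0010152$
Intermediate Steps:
$y = 5$ ($y = 1 + 4 = 5$)
$O{\left(M \right)} = - 20 M$
$T{\left(L,K \right)} = 5 - 20 K$ ($T{\left(L,K \right)} = 5 + - 4 K 5 = 5 - 20 K$)
$\frac{1}{T{\left(\left(-3\right) 40,-260 \right)} + O{\left(211 \right)}} = \frac{1}{\left(5 - -5200\right) - 4220} = \frac{1}{\left(5 + 5200\right) - 4220} = \frac{1}{5205 - 4220} = \frac{1}{985}$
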